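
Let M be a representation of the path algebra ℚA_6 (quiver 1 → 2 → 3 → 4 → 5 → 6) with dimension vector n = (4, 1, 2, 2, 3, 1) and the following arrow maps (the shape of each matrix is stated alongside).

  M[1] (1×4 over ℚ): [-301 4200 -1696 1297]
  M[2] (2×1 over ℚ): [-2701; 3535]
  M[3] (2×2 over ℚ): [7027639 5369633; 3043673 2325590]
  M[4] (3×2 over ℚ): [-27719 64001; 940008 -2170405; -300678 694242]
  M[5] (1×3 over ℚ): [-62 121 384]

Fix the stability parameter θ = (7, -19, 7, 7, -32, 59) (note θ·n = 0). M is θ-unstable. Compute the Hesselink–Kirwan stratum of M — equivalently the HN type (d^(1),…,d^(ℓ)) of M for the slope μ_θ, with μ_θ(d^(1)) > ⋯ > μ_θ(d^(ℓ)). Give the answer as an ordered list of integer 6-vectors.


Barcode: M ≅ I[1,1]^3, I[1,6], I[3,5], I[5,5]. HN layers by μ_θ (4 steps, strictly decreasing):
  μ^(1)=59; μ^(2)=7; μ^(3)=-6; μ^(4)=-32

((0, 0, 0, 0, 0, 1); (3, 0, 0, 0, 0, 0); (1, 1, 2, 2, 2, 0); (0, 0, 0, 0, 1, 0))


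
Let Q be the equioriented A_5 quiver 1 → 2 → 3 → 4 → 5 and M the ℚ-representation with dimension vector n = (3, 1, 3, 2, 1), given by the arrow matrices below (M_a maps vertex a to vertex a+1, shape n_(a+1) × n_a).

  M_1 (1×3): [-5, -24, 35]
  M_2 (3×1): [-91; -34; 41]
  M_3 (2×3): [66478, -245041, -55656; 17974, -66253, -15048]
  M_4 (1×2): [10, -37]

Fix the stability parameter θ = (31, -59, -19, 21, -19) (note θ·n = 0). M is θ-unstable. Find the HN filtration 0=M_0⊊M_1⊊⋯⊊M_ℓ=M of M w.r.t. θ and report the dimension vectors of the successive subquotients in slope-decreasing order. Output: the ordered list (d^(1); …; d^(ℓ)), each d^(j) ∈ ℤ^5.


Interval decomposition of M: I[1,1]^2, I[1,3], I[3,3], I[3,5], I[4,4].
HN type (ℓ=5): μ^(1)=31; μ^(2)=21; μ^(3)=1; μ^(4)=-47/3; μ^(5)=-19

((2, 0, 0, 0, 0); (0, 0, 0, 1, 0); (0, 0, 0, 1, 1); (1, 1, 1, 0, 0); (0, 0, 2, 0, 0))


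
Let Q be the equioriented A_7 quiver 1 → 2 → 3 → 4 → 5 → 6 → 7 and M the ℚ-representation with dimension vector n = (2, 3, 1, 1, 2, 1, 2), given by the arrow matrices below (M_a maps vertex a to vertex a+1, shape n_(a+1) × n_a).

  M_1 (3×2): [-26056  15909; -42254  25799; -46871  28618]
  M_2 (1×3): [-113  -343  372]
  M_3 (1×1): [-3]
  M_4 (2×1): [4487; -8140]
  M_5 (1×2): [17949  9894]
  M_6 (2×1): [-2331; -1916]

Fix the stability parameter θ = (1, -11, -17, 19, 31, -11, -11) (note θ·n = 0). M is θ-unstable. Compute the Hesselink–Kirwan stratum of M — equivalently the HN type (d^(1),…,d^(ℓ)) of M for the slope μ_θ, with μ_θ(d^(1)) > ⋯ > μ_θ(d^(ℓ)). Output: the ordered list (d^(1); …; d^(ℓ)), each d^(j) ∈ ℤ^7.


Barcode: M ≅ I[1,2], I[1,7], I[2,2], I[5,5], I[7,7]. HN layers by μ_θ (5 steps, strictly decreasing):
  μ^(1)=31; μ^(2)=7; μ^(3)=-5; μ^(4)=-9; μ^(5)=-11

((0, 0, 0, 0, 1, 0, 0); (0, 0, 0, 1, 1, 1, 1); (1, 1, 0, 0, 0, 0, 0); (1, 1, 1, 0, 0, 0, 0); (0, 1, 0, 0, 0, 0, 1))


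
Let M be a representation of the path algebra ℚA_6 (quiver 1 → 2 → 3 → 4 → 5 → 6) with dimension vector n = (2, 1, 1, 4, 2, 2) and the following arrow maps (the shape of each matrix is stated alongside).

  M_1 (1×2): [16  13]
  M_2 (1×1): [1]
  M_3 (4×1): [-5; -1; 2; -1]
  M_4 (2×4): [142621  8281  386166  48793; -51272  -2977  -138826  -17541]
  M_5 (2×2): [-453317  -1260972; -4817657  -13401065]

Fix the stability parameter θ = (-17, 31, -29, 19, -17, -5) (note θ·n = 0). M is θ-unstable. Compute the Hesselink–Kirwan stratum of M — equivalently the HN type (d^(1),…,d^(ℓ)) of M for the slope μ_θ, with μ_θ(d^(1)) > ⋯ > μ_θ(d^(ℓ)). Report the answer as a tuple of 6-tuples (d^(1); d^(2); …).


Via rank(M_{q-1}∘⋯∘M_p): M ≅ I[1,1], I[1,6], I[4,4]^2, I[4,6].
μ_θ-semistable layers: μ^(1)=19; μ^(2)=-1/5; μ^(3)=-1; μ^(4)=-17

((0, 0, 0, 2, 0, 0); (0, 1, 1, 1, 1, 1); (0, 0, 0, 1, 1, 1); (2, 0, 0, 0, 0, 0))


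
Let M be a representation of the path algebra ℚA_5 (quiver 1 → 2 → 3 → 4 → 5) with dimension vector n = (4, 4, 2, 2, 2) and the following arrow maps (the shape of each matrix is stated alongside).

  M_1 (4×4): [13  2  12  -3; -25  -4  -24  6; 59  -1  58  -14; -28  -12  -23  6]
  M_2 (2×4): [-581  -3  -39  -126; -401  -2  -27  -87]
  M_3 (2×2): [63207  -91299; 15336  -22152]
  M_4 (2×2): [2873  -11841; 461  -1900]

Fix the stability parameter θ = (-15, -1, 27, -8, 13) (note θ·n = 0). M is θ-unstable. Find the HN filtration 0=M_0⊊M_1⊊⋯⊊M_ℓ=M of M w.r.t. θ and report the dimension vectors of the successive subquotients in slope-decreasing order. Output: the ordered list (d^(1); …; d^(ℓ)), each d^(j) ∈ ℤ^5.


Interval decomposition of M: I[1,2]^2, I[1,3], I[1,5], I[4,5].
HN type (ℓ=6): μ^(1)=27; μ^(2)=13; μ^(3)=19/2; μ^(4)=-1; μ^(5)=-8; μ^(6)=-15

((0, 0, 1, 0, 0); (0, 0, 0, 0, 2); (0, 0, 1, 1, 0); (0, 4, 0, 0, 0); (0, 0, 0, 1, 0); (4, 0, 0, 0, 0))


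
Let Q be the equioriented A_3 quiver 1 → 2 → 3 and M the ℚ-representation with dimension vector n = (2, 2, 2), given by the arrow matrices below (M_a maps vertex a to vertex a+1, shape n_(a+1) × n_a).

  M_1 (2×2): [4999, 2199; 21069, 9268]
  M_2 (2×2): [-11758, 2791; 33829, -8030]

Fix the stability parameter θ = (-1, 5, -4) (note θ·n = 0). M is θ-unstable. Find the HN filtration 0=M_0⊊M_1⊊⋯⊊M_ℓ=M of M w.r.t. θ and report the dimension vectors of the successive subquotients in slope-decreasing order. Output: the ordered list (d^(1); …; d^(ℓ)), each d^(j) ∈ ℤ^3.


Via rank(M_{q-1}∘⋯∘M_p): M ≅ I[1,3]^2.
μ_θ-semistable layers: μ^(1)=1/2; μ^(2)=-1

((0, 2, 2); (2, 0, 0))


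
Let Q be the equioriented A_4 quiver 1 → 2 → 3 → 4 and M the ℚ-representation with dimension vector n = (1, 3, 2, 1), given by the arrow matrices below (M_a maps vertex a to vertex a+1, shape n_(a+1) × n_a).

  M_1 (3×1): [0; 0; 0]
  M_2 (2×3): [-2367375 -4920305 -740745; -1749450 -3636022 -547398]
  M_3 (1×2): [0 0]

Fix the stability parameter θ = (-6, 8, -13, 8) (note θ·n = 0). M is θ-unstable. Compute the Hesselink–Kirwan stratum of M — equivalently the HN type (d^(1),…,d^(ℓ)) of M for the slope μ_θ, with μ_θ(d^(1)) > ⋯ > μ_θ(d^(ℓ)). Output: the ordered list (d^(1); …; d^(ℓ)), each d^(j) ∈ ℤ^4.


Interval decomposition of M: I[1,1], I[2,2]^2, I[2,3], I[3,3], I[4,4].
HN type (ℓ=4): μ^(1)=8; μ^(2)=-5/2; μ^(3)=-6; μ^(4)=-13

((0, 2, 0, 1); (0, 1, 1, 0); (1, 0, 0, 0); (0, 0, 1, 0))


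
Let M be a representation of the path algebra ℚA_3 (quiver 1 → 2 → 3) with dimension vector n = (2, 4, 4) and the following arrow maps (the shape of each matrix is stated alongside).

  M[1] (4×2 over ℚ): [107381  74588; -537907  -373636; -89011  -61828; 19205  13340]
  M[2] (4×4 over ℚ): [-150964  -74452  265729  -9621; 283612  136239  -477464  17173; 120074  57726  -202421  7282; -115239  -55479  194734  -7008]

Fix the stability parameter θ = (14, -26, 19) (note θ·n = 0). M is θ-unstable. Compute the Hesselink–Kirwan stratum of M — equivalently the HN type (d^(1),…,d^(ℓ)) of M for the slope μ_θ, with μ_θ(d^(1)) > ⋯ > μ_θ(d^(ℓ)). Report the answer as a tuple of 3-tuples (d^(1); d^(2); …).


Barcode: M ≅ I[1,1], I[1,3], I[2,3]^3. HN layers by μ_θ (4 steps, strictly decreasing):
  μ^(1)=19; μ^(2)=14; μ^(3)=-6; μ^(4)=-26

((0, 0, 4); (1, 0, 0); (1, 1, 0); (0, 3, 0))


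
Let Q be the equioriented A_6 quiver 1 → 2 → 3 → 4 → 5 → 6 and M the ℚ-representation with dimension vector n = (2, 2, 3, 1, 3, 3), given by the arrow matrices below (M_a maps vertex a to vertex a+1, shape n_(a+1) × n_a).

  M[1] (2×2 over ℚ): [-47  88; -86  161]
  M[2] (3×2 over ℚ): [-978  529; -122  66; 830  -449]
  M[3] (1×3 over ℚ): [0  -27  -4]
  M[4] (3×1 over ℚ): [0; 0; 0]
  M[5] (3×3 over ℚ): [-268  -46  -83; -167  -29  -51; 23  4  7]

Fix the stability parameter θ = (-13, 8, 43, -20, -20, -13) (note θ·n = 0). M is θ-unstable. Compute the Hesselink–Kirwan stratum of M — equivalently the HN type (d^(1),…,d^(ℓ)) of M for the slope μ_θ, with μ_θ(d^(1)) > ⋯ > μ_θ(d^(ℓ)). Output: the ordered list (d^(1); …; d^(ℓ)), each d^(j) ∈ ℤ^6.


Barcode: M ≅ I[1,3], I[1,4], I[3,3], I[5,6]^3. HN layers by μ_θ (5 steps, strictly decreasing):
  μ^(1)=43; μ^(2)=23/2; μ^(3)=8; μ^(4)=-13; μ^(5)=-20

((0, 0, 2, 0, 0, 0); (0, 0, 1, 1, 0, 0); (0, 2, 0, 0, 0, 0); (2, 0, 0, 0, 0, 3); (0, 0, 0, 0, 3, 0))


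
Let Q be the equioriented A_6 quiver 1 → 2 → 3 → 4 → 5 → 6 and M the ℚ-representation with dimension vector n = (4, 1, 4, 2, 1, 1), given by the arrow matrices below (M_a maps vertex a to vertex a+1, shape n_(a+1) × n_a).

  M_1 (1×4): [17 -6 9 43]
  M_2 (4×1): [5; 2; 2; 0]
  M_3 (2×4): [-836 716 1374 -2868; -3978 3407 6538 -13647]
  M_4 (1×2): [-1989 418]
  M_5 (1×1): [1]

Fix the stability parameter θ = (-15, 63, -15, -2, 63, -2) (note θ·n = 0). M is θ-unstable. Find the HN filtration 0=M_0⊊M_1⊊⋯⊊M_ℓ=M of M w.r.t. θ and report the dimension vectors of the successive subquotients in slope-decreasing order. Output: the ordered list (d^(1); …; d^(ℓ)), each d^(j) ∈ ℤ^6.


Barcode: M ≅ I[1,1]^3, I[1,3], I[3,3], I[3,4], I[3,6]. HN layers by μ_θ (4 steps, strictly decreasing):
  μ^(1)=61/2; μ^(2)=24; μ^(3)=-2; μ^(4)=-15

((0, 0, 0, 0, 1, 1); (0, 1, 1, 0, 0, 0); (0, 0, 0, 2, 0, 0); (4, 0, 3, 0, 0, 0))


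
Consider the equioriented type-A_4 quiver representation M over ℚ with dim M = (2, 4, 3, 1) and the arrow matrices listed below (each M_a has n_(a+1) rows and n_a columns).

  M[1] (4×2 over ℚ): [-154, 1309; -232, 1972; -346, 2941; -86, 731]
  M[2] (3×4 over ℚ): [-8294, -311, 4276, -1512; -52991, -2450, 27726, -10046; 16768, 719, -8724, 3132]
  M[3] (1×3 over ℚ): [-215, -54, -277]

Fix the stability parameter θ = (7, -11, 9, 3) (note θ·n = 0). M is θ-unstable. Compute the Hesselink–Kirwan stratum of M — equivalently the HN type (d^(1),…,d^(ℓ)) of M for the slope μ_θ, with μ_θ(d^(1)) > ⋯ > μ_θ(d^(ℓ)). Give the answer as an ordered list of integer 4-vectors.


Via rank(M_{q-1}∘⋯∘M_p): M ≅ I[1,1], I[1,3], I[2,2], I[2,3], I[2,4].
μ_θ-semistable layers: μ^(1)=9; μ^(2)=7; μ^(3)=6; μ^(4)=-2; μ^(5)=-11

((0, 0, 2, 0); (1, 0, 0, 0); (0, 0, 1, 1); (1, 1, 0, 0); (0, 3, 0, 0))


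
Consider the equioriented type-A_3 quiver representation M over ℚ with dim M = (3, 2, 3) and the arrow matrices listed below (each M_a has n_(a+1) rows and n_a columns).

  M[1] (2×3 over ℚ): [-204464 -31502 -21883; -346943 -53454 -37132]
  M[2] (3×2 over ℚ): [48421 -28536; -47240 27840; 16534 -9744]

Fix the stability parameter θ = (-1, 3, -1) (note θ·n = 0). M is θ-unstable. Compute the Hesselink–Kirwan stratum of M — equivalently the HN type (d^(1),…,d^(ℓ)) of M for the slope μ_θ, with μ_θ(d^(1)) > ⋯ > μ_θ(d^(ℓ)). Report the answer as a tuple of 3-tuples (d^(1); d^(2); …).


Via rank(M_{q-1}∘⋯∘M_p): M ≅ I[1,1], I[1,2], I[1,3], I[3,3]^2.
μ_θ-semistable layers: μ^(1)=3; μ^(2)=1; μ^(3)=-1

((0, 1, 0); (0, 1, 1); (3, 0, 2))


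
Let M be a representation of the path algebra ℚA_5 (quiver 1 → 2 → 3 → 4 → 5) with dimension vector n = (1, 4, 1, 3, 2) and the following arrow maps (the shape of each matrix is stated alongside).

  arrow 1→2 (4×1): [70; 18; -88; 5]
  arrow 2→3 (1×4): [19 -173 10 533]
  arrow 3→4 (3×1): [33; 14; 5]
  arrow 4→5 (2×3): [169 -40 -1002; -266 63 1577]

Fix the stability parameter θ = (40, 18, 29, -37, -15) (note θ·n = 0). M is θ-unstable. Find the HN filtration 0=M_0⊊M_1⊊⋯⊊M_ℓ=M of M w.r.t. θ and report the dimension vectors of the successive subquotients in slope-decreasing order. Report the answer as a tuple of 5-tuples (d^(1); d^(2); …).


Barcode: M ≅ I[1,5], I[2,2]^3, I[4,4], I[4,5]. HN layers by μ_θ (4 steps, strictly decreasing):
  μ^(1)=18; μ^(2)=7; μ^(3)=-15; μ^(4)=-37

((0, 3, 0, 0, 0); (1, 1, 1, 1, 1); (0, 0, 0, 0, 1); (0, 0, 0, 2, 0))


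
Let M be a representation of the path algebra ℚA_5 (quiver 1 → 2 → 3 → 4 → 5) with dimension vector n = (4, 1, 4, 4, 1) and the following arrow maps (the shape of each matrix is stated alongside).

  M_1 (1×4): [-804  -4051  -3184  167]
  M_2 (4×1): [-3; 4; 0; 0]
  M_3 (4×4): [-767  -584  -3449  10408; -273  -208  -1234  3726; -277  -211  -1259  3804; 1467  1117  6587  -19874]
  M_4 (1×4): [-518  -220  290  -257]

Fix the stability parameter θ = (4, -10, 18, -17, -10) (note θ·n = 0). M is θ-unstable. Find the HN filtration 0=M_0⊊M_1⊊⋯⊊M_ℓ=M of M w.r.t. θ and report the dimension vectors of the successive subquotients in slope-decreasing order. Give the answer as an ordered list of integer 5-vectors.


Interval decomposition of M: I[1,1]^3, I[1,5], I[3,4]^3.
HN type (ℓ=3): μ^(1)=4; μ^(2)=1/2; μ^(3)=-3

((3, 0, 0, 0, 0); (0, 0, 3, 3, 0); (1, 1, 1, 1, 1))


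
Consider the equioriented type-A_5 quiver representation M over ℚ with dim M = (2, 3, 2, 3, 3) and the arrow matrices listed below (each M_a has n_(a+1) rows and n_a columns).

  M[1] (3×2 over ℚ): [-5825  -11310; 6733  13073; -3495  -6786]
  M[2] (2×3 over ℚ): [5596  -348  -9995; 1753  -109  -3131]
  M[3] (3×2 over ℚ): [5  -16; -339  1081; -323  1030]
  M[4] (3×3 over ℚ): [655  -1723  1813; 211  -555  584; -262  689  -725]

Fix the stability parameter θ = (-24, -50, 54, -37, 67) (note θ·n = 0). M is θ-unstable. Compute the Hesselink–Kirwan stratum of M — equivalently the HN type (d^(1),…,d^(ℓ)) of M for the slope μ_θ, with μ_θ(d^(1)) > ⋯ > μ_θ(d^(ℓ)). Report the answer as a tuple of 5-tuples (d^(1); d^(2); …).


Barcode: M ≅ I[1,5]^2, I[2,2], I[4,5]. HN layers by μ_θ (4 steps, strictly decreasing):
  μ^(1)=67; μ^(2)=17/2; μ^(3)=-37; μ^(4)=-50

((0, 0, 0, 0, 3); (0, 0, 2, 2, 0); (2, 2, 0, 1, 0); (0, 1, 0, 0, 0))


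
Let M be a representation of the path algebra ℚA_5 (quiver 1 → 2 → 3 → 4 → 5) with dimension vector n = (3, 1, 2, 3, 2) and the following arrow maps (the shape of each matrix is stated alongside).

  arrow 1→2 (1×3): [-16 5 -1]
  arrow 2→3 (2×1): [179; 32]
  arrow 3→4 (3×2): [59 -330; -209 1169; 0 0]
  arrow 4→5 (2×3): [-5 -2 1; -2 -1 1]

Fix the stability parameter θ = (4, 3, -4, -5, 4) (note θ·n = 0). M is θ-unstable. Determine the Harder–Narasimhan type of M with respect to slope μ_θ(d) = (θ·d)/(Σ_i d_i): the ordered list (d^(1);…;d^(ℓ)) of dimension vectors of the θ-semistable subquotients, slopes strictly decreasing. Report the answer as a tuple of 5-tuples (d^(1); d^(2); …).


Via rank(M_{q-1}∘⋯∘M_p): M ≅ I[1,1]^2, I[1,5], I[3,5], I[4,4].
μ_θ-semistable layers: μ^(1)=4; μ^(2)=-1/2; μ^(3)=-9/2; μ^(4)=-5

((2, 0, 0, 0, 2); (1, 1, 1, 1, 0); (0, 0, 1, 1, 0); (0, 0, 0, 1, 0))


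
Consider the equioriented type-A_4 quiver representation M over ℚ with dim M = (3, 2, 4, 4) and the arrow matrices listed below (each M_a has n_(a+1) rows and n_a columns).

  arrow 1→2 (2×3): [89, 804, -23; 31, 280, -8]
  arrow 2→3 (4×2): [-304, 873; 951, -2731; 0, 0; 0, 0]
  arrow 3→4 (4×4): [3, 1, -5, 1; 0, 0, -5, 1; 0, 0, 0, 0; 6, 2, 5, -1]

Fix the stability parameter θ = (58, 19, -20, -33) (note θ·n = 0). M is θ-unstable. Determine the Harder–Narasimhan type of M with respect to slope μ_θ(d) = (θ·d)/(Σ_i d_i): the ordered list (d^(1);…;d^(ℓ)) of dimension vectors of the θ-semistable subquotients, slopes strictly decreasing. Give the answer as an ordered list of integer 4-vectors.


Interval decomposition of M: I[1,1], I[1,3], I[1,4], I[3,3], I[3,4], I[4,4]^2.
HN type (ℓ=6): μ^(1)=58; μ^(2)=19; μ^(3)=6; μ^(4)=-20; μ^(5)=-53/2; μ^(6)=-33

((1, 0, 0, 0); (1, 1, 1, 0); (1, 1, 1, 1); (0, 0, 1, 0); (0, 0, 1, 1); (0, 0, 0, 2))


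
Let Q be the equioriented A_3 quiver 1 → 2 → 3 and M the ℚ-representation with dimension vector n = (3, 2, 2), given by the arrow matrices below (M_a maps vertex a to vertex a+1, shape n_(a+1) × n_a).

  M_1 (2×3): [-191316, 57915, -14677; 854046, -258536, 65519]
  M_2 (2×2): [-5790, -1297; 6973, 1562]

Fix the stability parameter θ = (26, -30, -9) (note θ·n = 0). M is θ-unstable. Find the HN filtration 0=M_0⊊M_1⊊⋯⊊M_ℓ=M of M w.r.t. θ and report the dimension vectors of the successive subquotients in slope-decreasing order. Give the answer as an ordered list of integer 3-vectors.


Via rank(M_{q-1}∘⋯∘M_p): M ≅ I[1,1], I[1,3]^2.
μ_θ-semistable layers: μ^(1)=26; μ^(2)=-13/3

((1, 0, 0); (2, 2, 2))


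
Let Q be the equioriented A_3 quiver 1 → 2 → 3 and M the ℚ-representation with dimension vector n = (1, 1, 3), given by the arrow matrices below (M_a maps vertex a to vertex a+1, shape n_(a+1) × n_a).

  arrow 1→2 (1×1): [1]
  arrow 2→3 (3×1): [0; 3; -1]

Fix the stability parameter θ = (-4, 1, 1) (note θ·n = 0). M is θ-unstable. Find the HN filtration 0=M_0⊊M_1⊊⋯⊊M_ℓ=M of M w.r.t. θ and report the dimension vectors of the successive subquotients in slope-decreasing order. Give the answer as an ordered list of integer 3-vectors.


Barcode: M ≅ I[1,3], I[3,3]^2. HN layers by μ_θ (2 steps, strictly decreasing):
  μ^(1)=1; μ^(2)=-4

((0, 1, 3); (1, 0, 0))


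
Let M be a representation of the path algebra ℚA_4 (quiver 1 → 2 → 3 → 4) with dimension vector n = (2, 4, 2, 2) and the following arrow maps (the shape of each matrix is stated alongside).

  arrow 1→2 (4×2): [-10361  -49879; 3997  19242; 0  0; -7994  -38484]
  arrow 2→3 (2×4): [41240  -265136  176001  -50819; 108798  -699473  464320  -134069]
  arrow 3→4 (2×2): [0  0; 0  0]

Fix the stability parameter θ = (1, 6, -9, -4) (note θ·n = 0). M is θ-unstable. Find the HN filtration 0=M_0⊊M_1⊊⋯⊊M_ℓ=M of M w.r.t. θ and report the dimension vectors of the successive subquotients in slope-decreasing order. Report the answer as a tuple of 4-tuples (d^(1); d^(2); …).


Via rank(M_{q-1}∘⋯∘M_p): M ≅ I[1,3]^2, I[2,2]^2, I[4,4]^2.
μ_θ-semistable layers: μ^(1)=6; μ^(2)=-2/3; μ^(3)=-4

((0, 2, 0, 0); (2, 2, 2, 0); (0, 0, 0, 2))


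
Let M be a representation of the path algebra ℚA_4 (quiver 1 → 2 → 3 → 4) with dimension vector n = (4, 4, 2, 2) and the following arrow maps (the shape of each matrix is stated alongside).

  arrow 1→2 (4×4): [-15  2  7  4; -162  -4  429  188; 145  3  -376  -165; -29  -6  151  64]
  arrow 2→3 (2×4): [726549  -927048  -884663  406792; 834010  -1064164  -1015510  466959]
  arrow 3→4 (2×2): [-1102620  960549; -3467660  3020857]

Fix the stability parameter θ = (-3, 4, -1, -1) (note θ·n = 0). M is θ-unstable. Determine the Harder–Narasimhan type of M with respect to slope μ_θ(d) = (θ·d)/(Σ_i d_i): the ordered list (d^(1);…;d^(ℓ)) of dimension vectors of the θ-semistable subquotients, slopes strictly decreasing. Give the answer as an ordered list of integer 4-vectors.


Interval decomposition of M: I[1,1], I[1,2], I[1,3], I[1,4], I[2,2], I[4,4].
HN type (ℓ=5): μ^(1)=4; μ^(2)=3/2; μ^(3)=2/3; μ^(4)=-1; μ^(5)=-3

((0, 2, 0, 0); (0, 1, 1, 0); (0, 1, 1, 1); (0, 0, 0, 1); (4, 0, 0, 0))


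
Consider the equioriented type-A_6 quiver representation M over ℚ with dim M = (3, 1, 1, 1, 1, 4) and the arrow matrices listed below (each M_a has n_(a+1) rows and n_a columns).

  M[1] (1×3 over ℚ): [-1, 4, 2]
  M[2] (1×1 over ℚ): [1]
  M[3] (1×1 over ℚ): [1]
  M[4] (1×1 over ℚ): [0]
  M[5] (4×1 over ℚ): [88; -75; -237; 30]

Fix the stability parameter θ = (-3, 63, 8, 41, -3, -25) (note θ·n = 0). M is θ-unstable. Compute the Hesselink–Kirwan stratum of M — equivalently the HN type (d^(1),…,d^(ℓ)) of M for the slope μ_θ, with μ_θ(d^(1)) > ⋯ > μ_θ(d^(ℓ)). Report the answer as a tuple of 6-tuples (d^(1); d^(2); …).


Interval decomposition of M: I[1,1]^2, I[1,4], I[5,6], I[6,6]^3.
HN type (ℓ=5): μ^(1)=41; μ^(2)=71/2; μ^(3)=-3; μ^(4)=-14; μ^(5)=-25

((0, 0, 0, 1, 0, 0); (0, 1, 1, 0, 0, 0); (3, 0, 0, 0, 0, 0); (0, 0, 0, 0, 1, 1); (0, 0, 0, 0, 0, 3))


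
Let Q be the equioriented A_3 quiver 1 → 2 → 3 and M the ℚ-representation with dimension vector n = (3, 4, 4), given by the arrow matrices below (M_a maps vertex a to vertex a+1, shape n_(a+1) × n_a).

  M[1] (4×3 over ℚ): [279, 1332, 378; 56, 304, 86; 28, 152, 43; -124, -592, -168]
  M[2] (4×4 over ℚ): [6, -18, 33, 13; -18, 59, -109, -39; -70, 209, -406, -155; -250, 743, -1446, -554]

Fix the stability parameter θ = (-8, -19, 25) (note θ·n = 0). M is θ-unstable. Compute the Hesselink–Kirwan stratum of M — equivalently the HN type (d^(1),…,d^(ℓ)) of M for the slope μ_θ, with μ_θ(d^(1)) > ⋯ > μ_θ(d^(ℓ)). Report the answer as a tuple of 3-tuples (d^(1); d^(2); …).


Barcode: M ≅ I[1,1], I[1,3]^2, I[2,3]^2. HN layers by μ_θ (4 steps, strictly decreasing):
  μ^(1)=25; μ^(2)=-8; μ^(3)=-27/2; μ^(4)=-19

((0, 0, 4); (1, 0, 0); (2, 2, 0); (0, 2, 0))


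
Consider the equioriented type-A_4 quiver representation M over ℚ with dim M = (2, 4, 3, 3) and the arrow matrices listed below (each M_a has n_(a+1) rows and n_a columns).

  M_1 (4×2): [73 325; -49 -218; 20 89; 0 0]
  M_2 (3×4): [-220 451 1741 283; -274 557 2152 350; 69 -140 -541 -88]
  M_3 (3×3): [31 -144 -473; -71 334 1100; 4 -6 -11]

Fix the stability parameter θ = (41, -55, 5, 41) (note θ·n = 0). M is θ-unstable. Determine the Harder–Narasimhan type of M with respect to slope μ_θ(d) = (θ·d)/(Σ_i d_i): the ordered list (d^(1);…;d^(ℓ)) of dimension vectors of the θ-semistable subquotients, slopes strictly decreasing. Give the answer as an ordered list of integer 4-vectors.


Via rank(M_{q-1}∘⋯∘M_p): M ≅ I[1,4]^2, I[2,2], I[2,3], I[4,4].
μ_θ-semistable layers: μ^(1)=41; μ^(2)=5; μ^(3)=-7; μ^(4)=-55

((0, 0, 0, 3); (0, 0, 3, 0); (2, 2, 0, 0); (0, 2, 0, 0))


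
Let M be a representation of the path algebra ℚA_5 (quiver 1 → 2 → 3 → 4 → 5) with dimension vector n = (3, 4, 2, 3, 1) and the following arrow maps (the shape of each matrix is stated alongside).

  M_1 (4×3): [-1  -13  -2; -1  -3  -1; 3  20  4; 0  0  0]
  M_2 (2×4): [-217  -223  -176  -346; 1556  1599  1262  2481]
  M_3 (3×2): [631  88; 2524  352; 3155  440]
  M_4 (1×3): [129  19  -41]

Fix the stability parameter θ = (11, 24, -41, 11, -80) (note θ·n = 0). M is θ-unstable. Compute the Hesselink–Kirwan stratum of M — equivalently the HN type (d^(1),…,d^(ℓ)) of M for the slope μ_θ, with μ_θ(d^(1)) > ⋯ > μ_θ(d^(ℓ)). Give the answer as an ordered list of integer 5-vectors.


Barcode: M ≅ I[1,2], I[1,3], I[1,4], I[2,2], I[4,4], I[4,5]. HN layers by μ_θ (4 steps, strictly decreasing):
  μ^(1)=24; μ^(2)=11; μ^(3)=-2; μ^(4)=-69/2

((0, 2, 0, 0, 0); (1, 0, 0, 2, 0); (2, 2, 2, 0, 0); (0, 0, 0, 1, 1))


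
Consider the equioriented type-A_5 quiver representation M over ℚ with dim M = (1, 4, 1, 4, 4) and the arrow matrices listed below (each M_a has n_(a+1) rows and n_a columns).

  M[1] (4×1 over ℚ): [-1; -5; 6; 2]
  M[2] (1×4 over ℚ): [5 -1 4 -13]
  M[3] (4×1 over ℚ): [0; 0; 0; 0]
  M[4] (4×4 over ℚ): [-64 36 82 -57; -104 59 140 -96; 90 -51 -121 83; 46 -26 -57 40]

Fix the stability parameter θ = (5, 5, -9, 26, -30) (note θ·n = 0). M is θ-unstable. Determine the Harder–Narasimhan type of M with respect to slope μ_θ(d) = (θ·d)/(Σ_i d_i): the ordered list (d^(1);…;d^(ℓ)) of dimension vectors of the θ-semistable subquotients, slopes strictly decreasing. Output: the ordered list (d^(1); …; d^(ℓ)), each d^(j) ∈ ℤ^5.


Interval decomposition of M: I[1,3], I[2,2]^3, I[4,4], I[4,5]^3, I[5,5].
HN type (ℓ=5): μ^(1)=26; μ^(2)=5; μ^(3)=1/3; μ^(4)=-2; μ^(5)=-30

((0, 0, 0, 1, 0); (0, 3, 0, 0, 0); (1, 1, 1, 0, 0); (0, 0, 0, 3, 3); (0, 0, 0, 0, 1))


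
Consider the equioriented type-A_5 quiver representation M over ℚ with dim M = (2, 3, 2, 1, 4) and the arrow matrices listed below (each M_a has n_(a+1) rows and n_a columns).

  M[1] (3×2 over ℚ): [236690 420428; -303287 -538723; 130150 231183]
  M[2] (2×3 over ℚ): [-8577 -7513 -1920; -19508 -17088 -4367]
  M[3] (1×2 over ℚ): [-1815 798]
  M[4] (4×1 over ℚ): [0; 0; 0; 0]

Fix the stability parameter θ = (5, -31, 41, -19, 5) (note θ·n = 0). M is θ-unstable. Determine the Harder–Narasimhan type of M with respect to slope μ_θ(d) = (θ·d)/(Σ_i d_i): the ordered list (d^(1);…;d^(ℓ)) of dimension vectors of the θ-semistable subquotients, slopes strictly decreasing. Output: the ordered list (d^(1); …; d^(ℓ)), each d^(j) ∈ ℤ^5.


Barcode: M ≅ I[1,3], I[1,4], I[2,2], I[5,5]^4. HN layers by μ_θ (5 steps, strictly decreasing):
  μ^(1)=41; μ^(2)=11; μ^(3)=5; μ^(4)=-13; μ^(5)=-31

((0, 0, 1, 0, 0); (0, 0, 1, 1, 0); (0, 0, 0, 0, 4); (2, 2, 0, 0, 0); (0, 1, 0, 0, 0))


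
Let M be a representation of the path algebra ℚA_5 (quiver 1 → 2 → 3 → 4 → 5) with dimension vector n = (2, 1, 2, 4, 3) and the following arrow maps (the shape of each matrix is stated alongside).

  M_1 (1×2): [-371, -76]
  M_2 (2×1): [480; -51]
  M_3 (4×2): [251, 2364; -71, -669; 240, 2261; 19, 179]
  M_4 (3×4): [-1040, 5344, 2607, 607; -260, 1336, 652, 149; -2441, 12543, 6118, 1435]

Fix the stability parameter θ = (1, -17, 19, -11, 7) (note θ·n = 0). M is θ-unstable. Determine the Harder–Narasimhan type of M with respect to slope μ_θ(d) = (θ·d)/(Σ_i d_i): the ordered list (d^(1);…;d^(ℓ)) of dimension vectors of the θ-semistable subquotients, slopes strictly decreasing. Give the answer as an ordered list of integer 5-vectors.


Interval decomposition of M: I[1,1], I[1,5], I[3,5], I[4,4], I[4,5].
HN type (ℓ=5): μ^(1)=7; μ^(2)=4; μ^(3)=1; μ^(4)=-8; μ^(5)=-11

((0, 0, 0, 0, 3); (0, 0, 2, 2, 0); (1, 0, 0, 0, 0); (1, 1, 0, 0, 0); (0, 0, 0, 2, 0))


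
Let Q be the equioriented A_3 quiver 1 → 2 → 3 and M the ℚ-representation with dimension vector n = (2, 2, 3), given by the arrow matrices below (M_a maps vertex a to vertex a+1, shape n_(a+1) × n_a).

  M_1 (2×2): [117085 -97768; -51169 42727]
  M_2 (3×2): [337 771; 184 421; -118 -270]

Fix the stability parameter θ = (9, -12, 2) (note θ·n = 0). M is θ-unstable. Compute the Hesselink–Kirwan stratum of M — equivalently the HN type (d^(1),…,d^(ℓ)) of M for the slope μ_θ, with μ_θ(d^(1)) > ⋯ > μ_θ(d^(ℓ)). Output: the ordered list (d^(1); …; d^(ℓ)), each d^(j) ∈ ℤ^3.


Interval decomposition of M: I[1,3]^2, I[3,3].
HN type (ℓ=2): μ^(1)=2; μ^(2)=-3/2

((0, 0, 3); (2, 2, 0))


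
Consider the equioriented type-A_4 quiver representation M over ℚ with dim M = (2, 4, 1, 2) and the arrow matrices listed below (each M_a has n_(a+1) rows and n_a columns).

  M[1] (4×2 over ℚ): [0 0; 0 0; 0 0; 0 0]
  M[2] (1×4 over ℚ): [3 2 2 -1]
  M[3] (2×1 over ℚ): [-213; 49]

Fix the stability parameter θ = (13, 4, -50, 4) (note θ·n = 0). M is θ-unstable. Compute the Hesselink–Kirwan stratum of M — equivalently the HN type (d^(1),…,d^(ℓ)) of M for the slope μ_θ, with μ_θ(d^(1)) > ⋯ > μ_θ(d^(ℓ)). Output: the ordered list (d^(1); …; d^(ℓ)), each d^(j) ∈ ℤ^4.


Via rank(M_{q-1}∘⋯∘M_p): M ≅ I[1,1]^2, I[2,2]^3, I[2,4], I[4,4].
μ_θ-semistable layers: μ^(1)=13; μ^(2)=4; μ^(3)=-23

((2, 0, 0, 0); (0, 3, 0, 2); (0, 1, 1, 0))


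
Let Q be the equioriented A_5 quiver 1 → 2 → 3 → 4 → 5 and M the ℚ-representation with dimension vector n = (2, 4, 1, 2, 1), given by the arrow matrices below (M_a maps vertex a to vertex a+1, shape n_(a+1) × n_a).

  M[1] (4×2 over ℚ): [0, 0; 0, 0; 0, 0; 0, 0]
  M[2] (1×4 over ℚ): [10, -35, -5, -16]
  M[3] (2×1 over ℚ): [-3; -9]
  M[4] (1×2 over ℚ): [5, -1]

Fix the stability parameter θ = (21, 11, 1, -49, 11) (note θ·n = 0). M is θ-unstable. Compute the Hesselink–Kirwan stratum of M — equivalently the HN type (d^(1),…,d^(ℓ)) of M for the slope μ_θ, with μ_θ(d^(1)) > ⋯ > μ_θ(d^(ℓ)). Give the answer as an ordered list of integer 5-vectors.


Interval decomposition of M: I[1,1]^2, I[2,2]^3, I[2,5], I[4,4].
HN type (ℓ=4): μ^(1)=21; μ^(2)=11; μ^(3)=-37/3; μ^(4)=-49

((2, 0, 0, 0, 0); (0, 3, 0, 0, 1); (0, 1, 1, 1, 0); (0, 0, 0, 1, 0))


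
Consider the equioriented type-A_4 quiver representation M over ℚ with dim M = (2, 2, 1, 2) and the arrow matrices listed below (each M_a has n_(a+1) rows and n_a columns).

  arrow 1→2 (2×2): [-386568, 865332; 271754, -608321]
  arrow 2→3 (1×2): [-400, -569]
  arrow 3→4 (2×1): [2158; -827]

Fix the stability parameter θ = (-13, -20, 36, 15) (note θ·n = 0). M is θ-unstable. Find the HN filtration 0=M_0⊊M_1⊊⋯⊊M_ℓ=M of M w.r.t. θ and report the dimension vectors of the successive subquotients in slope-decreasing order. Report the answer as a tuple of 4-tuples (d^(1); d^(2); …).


Interval decomposition of M: I[1,1], I[1,4], I[2,2], I[4,4].
HN type (ℓ=5): μ^(1)=51/2; μ^(2)=15; μ^(3)=-13; μ^(4)=-33/2; μ^(5)=-20

((0, 0, 1, 1); (0, 0, 0, 1); (1, 0, 0, 0); (1, 1, 0, 0); (0, 1, 0, 0))


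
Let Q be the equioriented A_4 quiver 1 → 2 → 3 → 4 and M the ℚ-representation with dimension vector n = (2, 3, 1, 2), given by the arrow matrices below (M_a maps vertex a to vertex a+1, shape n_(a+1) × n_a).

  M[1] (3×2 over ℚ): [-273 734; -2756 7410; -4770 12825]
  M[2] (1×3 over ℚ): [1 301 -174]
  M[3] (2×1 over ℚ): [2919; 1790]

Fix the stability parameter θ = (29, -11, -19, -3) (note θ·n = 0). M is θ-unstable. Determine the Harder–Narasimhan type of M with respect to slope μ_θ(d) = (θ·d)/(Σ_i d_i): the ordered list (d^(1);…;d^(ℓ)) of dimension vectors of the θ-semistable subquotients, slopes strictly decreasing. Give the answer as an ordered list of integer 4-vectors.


Barcode: M ≅ I[1,2], I[1,4], I[2,2], I[4,4]. HN layers by μ_θ (4 steps, strictly decreasing):
  μ^(1)=9; μ^(2)=-1; μ^(3)=-3; μ^(4)=-11

((1, 1, 0, 0); (1, 1, 1, 1); (0, 0, 0, 1); (0, 1, 0, 0))


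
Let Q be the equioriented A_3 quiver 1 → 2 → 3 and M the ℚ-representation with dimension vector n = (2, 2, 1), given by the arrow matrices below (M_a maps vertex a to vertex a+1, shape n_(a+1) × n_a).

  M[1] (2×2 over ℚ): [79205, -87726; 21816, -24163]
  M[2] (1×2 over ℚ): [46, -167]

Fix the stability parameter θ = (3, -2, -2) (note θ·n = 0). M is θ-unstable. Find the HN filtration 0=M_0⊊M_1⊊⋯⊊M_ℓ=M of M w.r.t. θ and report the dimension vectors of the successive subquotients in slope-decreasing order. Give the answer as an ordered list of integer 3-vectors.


Barcode: M ≅ I[1,2], I[1,3]. HN layers by μ_θ (2 steps, strictly decreasing):
  μ^(1)=1/2; μ^(2)=-1/3

((1, 1, 0); (1, 1, 1))


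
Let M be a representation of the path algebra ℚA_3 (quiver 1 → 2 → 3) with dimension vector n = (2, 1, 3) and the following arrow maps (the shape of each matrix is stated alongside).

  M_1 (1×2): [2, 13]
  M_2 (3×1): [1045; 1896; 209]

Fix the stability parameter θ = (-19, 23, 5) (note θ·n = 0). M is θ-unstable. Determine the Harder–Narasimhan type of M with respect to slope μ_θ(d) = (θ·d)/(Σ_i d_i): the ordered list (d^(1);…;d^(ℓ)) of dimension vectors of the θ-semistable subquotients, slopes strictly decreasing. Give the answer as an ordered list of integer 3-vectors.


Barcode: M ≅ I[1,1], I[1,3], I[3,3]^2. HN layers by μ_θ (3 steps, strictly decreasing):
  μ^(1)=14; μ^(2)=5; μ^(3)=-19

((0, 1, 1); (0, 0, 2); (2, 0, 0))


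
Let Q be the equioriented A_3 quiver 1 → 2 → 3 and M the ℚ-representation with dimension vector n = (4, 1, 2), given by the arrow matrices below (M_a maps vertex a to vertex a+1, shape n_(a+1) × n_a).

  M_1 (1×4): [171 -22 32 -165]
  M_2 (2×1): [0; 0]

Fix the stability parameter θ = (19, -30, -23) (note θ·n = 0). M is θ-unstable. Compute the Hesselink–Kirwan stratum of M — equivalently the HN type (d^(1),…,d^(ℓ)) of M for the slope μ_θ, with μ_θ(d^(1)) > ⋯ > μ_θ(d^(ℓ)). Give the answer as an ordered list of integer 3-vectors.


Barcode: M ≅ I[1,1]^3, I[1,2], I[3,3]^2. HN layers by μ_θ (3 steps, strictly decreasing):
  μ^(1)=19; μ^(2)=-11/2; μ^(3)=-23

((3, 0, 0); (1, 1, 0); (0, 0, 2))


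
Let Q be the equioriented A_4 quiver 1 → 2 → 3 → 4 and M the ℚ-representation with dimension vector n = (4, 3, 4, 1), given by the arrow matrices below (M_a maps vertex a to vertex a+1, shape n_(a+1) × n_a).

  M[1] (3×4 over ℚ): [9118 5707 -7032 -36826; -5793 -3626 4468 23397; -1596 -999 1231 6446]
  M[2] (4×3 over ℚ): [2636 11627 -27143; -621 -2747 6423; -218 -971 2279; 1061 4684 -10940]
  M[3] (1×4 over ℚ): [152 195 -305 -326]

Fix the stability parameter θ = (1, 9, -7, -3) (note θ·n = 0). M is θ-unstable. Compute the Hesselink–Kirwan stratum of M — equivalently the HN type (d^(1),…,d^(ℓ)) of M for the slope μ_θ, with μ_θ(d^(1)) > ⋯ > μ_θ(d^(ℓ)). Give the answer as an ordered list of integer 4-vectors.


Interval decomposition of M: I[1,1], I[1,2], I[1,3], I[1,4], I[3,3]^2.
HN type (ℓ=4): μ^(1)=9; μ^(2)=1; μ^(3)=0; μ^(4)=-7

((0, 1, 0, 0); (3, 1, 1, 0); (1, 1, 1, 1); (0, 0, 2, 0))


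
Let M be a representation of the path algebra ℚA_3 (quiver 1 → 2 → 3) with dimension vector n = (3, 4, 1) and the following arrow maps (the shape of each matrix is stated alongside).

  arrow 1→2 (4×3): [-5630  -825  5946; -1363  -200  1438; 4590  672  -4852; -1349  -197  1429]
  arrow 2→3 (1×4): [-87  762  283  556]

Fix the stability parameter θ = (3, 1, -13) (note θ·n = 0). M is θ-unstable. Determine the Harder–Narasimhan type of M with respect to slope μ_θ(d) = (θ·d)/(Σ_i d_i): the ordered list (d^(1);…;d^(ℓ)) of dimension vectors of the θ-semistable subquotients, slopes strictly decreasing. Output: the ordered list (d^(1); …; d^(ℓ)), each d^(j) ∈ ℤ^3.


Via rank(M_{q-1}∘⋯∘M_p): M ≅ I[1,2]^2, I[1,3], I[2,2].
μ_θ-semistable layers: μ^(1)=2; μ^(2)=1; μ^(3)=-3

((2, 2, 0); (0, 1, 0); (1, 1, 1))


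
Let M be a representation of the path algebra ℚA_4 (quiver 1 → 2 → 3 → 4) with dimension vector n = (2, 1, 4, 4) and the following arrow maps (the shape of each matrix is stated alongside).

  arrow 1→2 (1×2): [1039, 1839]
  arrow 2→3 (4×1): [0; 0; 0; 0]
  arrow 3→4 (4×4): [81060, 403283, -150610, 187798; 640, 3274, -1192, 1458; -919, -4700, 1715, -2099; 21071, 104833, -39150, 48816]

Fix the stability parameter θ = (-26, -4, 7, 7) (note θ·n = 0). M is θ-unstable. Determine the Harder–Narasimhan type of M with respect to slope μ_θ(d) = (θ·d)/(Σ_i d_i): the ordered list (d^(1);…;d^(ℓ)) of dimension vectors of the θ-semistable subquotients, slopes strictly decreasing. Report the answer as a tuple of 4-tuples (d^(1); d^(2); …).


Interval decomposition of M: I[1,1], I[1,2], I[3,4]^4.
HN type (ℓ=3): μ^(1)=7; μ^(2)=-4; μ^(3)=-26

((0, 0, 4, 4); (0, 1, 0, 0); (2, 0, 0, 0))


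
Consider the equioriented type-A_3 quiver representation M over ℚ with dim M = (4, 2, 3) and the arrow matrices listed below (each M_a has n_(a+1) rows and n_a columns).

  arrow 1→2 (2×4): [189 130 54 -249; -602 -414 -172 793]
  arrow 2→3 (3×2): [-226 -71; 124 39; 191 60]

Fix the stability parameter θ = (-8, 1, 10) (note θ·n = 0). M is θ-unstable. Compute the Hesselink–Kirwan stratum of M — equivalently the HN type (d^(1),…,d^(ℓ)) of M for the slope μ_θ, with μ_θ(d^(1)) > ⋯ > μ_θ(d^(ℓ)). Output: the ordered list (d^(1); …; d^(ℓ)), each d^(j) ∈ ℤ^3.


Interval decomposition of M: I[1,1]^2, I[1,3]^2, I[3,3].
HN type (ℓ=3): μ^(1)=10; μ^(2)=1; μ^(3)=-8

((0, 0, 3); (0, 2, 0); (4, 0, 0))


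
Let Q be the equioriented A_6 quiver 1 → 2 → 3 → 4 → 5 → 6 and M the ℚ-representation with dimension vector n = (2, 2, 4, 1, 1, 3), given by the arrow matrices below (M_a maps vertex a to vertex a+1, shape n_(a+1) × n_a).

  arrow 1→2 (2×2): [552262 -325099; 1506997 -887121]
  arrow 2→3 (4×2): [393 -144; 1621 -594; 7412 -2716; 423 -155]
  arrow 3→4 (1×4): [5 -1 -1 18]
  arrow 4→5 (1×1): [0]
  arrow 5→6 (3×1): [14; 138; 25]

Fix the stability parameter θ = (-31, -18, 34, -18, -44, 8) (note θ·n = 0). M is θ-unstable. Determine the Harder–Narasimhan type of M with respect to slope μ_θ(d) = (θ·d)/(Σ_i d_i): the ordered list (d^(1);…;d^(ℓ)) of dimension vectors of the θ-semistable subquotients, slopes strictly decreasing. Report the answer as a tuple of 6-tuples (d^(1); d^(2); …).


Interval decomposition of M: I[1,3], I[1,4], I[3,3]^2, I[5,6], I[6,6]^2.
HN type (ℓ=5): μ^(1)=34; μ^(2)=8; μ^(3)=-18; μ^(4)=-31; μ^(5)=-44

((0, 0, 3, 0, 0, 0); (0, 0, 1, 1, 0, 3); (0, 2, 0, 0, 0, 0); (2, 0, 0, 0, 0, 0); (0, 0, 0, 0, 1, 0))


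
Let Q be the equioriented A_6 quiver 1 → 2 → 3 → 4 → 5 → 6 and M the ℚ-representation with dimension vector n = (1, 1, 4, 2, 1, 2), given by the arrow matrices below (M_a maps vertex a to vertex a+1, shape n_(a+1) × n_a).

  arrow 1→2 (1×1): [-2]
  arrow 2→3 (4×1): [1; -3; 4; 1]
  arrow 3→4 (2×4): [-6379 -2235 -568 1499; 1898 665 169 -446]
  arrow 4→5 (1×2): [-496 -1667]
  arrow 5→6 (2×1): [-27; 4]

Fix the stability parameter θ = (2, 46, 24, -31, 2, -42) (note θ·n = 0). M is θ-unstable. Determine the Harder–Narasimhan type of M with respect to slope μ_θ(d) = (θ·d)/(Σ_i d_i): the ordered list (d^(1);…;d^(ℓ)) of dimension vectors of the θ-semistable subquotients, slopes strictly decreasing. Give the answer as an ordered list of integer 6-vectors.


Interval decomposition of M: I[1,6], I[3,3]^2, I[3,4], I[6,6].
HN type (ℓ=4): μ^(1)=24; μ^(2)=1/6; μ^(3)=-7/2; μ^(4)=-42

((0, 0, 2, 0, 0, 0); (1, 1, 1, 1, 1, 1); (0, 0, 1, 1, 0, 0); (0, 0, 0, 0, 0, 1))


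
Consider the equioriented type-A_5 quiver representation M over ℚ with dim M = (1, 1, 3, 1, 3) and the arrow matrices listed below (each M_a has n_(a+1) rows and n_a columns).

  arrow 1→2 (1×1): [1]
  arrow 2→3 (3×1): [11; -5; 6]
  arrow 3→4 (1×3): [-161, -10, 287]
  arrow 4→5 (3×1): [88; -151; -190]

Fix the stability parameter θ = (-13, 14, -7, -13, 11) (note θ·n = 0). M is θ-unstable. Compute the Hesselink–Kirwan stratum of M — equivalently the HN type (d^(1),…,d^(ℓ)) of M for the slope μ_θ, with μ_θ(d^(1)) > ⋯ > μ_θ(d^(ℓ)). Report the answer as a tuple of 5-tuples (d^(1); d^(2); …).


Barcode: M ≅ I[1,5], I[3,3]^2, I[5,5]^2. HN layers by μ_θ (4 steps, strictly decreasing):
  μ^(1)=11; μ^(2)=-2; μ^(3)=-7; μ^(4)=-13

((0, 0, 0, 0, 3); (0, 1, 1, 1, 0); (0, 0, 2, 0, 0); (1, 0, 0, 0, 0))


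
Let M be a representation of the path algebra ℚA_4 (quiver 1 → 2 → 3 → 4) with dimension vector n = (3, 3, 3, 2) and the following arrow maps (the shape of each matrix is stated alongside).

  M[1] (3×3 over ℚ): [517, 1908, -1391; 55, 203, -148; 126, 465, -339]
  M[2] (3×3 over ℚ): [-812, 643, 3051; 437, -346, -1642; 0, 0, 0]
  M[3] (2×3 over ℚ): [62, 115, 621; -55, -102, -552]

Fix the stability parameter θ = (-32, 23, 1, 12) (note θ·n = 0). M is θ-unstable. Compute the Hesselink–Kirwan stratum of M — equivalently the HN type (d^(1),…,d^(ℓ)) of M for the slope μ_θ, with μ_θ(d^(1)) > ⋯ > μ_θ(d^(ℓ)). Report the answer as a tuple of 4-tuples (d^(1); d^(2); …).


Interval decomposition of M: I[1,1], I[1,2], I[1,4], I[2,4], I[3,3].
HN type (ℓ=4): μ^(1)=23; μ^(2)=12; μ^(3)=1; μ^(4)=-32

((0, 1, 0, 0); (0, 2, 2, 2); (0, 0, 1, 0); (3, 0, 0, 0))


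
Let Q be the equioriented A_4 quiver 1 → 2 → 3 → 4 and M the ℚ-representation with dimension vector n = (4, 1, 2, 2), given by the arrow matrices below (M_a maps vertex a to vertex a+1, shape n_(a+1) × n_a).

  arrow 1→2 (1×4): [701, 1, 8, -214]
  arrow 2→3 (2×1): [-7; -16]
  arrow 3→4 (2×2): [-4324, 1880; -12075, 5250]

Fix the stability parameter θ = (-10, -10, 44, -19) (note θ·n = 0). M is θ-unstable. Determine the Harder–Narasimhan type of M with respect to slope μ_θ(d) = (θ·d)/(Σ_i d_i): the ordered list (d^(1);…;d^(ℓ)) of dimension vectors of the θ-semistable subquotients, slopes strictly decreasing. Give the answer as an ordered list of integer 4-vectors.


Via rank(M_{q-1}∘⋯∘M_p): M ≅ I[1,1]^3, I[1,4], I[3,3], I[4,4].
μ_θ-semistable layers: μ^(1)=44; μ^(2)=25/2; μ^(3)=-10; μ^(4)=-19

((0, 0, 1, 0); (0, 0, 1, 1); (4, 1, 0, 0); (0, 0, 0, 1))
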